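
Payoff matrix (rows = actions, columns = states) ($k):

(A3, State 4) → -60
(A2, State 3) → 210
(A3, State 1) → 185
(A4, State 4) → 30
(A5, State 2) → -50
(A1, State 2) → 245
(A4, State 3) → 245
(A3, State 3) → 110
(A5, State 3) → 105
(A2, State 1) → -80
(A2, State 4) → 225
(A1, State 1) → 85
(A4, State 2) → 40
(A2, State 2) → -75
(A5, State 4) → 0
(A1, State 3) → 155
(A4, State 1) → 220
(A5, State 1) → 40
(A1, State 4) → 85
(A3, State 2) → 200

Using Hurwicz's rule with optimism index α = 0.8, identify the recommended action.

A1

A1: 0.8·245 + 0.2·85 = 213
A2: 0.8·225 + 0.2·(-80) = 164
A3: 0.8·200 + 0.2·(-60) = 148
A4: 0.8·245 + 0.2·30 = 202
A5: 0.8·105 + 0.2·(-50) = 74
Highest Hurwicz score = 213 → A1.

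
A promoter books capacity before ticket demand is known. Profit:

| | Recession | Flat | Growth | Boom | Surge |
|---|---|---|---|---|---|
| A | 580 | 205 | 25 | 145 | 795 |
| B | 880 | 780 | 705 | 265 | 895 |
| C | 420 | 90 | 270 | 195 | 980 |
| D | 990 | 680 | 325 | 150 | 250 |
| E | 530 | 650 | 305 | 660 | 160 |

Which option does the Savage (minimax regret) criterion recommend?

B

Column bests: Recession=990, Flat=780, Growth=705, Boom=660, Surge=980.
A regrets: 410, 575, 680, 515, 185 → max 680
B regrets: 110, 0, 0, 395, 85 → max 395
C regrets: 570, 690, 435, 465, 0 → max 690
D regrets: 0, 100, 380, 510, 730 → max 730
E regrets: 460, 130, 400, 0, 820 → max 820
Smallest max regret = 395 → B.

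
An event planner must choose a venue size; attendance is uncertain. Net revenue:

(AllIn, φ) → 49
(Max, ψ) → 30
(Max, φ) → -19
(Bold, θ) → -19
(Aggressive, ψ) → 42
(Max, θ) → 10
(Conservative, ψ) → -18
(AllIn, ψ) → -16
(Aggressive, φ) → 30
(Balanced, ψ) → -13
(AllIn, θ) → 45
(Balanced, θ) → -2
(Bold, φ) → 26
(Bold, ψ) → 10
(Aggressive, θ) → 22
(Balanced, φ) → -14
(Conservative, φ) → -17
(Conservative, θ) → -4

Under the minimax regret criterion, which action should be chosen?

Aggressive

Column bests: θ=45, φ=49, ψ=42.
Conservative regrets: 49, 66, 60 → max 66
Balanced regrets: 47, 63, 55 → max 63
Aggressive regrets: 23, 19, 0 → max 23
Bold regrets: 64, 23, 32 → max 64
AllIn regrets: 0, 0, 58 → max 58
Max regrets: 35, 68, 12 → max 68
Smallest max regret = 23 → Aggressive.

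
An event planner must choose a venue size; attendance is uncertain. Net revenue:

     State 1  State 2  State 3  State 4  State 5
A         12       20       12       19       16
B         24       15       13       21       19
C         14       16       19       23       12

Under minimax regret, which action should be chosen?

Column bests: State 1=24, State 2=20, State 3=19, State 4=23, State 5=19.
A regrets: 12, 0, 7, 4, 3 → max 12
B regrets: 0, 5, 6, 2, 0 → max 6
C regrets: 10, 4, 0, 0, 7 → max 10
Smallest max regret = 6 → B.

B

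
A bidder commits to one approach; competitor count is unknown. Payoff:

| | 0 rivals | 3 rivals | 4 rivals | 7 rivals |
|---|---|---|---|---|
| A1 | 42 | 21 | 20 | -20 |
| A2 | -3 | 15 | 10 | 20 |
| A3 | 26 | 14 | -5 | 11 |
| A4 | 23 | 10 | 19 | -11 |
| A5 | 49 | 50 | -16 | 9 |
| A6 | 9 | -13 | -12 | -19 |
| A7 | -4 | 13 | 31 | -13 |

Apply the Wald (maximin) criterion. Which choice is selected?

A2

Row minima: A1=-20, A2=-3, A3=-5, A4=-11, A5=-16, A6=-19, A7=-13
Best worst-case = -3 → A2.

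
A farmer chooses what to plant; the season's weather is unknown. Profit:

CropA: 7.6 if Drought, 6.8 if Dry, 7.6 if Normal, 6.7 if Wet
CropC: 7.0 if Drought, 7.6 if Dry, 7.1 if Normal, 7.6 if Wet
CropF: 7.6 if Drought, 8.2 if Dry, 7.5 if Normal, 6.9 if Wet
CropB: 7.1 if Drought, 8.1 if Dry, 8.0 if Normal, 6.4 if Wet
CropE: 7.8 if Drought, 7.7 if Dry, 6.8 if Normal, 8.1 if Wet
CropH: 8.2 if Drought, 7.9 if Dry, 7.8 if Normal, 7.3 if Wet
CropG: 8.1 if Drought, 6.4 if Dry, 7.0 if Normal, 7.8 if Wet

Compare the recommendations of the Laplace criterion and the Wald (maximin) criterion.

Row averages: CropA=7.175, CropC=7.325, CropF=7.55, CropB=7.4, CropE=7.6, CropH=7.8, CropG=7.325
Highest average = 7.8 → CropH.
Row minima: CropA=6.7, CropC=7.0, CropF=6.9, CropB=6.4, CropE=6.8, CropH=7.3, CropG=6.4
Best worst-case = 7.3 → CropH.

laplace → CropH; maximin → CropH (agree)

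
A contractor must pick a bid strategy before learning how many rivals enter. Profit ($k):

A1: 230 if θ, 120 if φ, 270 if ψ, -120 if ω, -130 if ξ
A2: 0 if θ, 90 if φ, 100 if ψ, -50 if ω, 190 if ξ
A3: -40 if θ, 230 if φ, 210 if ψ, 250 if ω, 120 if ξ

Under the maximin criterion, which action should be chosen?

A3

Row minima: A1=-130, A2=-50, A3=-40
Best worst-case = -40 → A3.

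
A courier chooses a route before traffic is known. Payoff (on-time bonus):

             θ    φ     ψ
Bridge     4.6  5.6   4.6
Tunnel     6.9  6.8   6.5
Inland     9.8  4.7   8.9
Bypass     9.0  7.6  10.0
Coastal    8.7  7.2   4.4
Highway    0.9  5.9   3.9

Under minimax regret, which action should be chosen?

Bypass

Column bests: θ=9.8, φ=7.6, ψ=10.0.
Bridge regrets: 5.2, 2.0, 5.4 → max 5.4
Tunnel regrets: 2.9, 0.8, 3.5 → max 3.5
Inland regrets: 0.0, 2.9, 1.1 → max 2.9
Bypass regrets: 0.8, 0.0, 0.0 → max 0.8
Coastal regrets: 1.1, 0.4, 5.6 → max 5.6
Highway regrets: 8.9, 1.7, 6.1 → max 8.9
Smallest max regret = 0.8 → Bypass.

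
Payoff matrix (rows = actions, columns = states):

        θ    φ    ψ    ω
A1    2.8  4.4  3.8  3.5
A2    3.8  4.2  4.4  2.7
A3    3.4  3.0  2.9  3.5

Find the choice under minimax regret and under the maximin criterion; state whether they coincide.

Column bests: θ=3.8, φ=4.4, ψ=4.4, ω=3.5.
A1 regrets: 1.0, 0.0, 0.6, 0.0 → max 1.0
A2 regrets: 0.0, 0.2, 0.0, 0.8 → max 0.8
A3 regrets: 0.4, 1.4, 1.5, 0.0 → max 1.5
Smallest max regret = 0.8 → A2.
Row minima: A1=2.8, A2=2.7, A3=2.9
Best worst-case = 2.9 → A3.

minimax regret → A2; maximin → A3 (disagree)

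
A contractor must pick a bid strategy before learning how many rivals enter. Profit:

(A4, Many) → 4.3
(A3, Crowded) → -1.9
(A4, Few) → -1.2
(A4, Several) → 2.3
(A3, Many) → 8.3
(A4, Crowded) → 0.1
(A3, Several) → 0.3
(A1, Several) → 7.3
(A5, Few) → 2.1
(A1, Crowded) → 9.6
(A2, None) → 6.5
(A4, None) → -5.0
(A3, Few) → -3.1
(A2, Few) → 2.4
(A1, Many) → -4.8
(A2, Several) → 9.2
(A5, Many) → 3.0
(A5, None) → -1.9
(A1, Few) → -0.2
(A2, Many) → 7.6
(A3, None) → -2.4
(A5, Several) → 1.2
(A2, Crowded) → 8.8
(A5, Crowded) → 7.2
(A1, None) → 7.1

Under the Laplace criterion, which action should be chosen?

A2

Row averages: A1=3.8, A2=6.9, A3=0.24, A4=0.1, A5=2.32
Highest average = 6.9 → A2.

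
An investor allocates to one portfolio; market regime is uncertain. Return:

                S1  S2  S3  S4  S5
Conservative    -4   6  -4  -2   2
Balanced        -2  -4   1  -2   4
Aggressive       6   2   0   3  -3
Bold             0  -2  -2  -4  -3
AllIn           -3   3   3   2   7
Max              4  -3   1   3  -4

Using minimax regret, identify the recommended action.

Column bests: S1=6, S2=6, S3=3, S4=3, S5=7.
Conservative regrets: 10, 0, 7, 5, 5 → max 10
Balanced regrets: 8, 10, 2, 5, 3 → max 10
Aggressive regrets: 0, 4, 3, 0, 10 → max 10
Bold regrets: 6, 8, 5, 7, 10 → max 10
AllIn regrets: 9, 3, 0, 1, 0 → max 9
Max regrets: 2, 9, 2, 0, 11 → max 11
Smallest max regret = 9 → AllIn.

AllIn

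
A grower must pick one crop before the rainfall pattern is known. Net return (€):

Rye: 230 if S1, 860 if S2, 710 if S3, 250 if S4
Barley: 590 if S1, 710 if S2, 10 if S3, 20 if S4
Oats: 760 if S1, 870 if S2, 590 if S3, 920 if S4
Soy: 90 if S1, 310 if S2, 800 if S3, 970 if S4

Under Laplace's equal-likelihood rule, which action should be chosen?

Row averages: Rye=512.5, Barley=332.5, Oats=785, Soy=542.5
Highest average = 785 → Oats.

Oats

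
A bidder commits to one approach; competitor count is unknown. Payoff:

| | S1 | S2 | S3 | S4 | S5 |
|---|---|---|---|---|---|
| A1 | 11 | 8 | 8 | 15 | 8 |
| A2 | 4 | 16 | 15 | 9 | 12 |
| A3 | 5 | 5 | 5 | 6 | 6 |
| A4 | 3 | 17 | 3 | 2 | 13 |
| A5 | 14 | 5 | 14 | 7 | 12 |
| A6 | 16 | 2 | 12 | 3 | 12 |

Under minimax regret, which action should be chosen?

A1

Column bests: S1=16, S2=17, S3=15, S4=15, S5=13.
A1 regrets: 5, 9, 7, 0, 5 → max 9
A2 regrets: 12, 1, 0, 6, 1 → max 12
A3 regrets: 11, 12, 10, 9, 7 → max 12
A4 regrets: 13, 0, 12, 13, 0 → max 13
A5 regrets: 2, 12, 1, 8, 1 → max 12
A6 regrets: 0, 15, 3, 12, 1 → max 15
Smallest max regret = 9 → A1.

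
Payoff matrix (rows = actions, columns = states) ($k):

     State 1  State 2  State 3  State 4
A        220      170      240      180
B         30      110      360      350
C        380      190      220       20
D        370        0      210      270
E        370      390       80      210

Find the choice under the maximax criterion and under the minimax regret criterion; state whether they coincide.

Row maxima: A=240, B=360, C=380, D=370, E=390
Best best-case = 390 → E.
Column bests: State 1=380, State 2=390, State 3=360, State 4=350.
A regrets: 160, 220, 120, 170 → max 220
B regrets: 350, 280, 0, 0 → max 350
C regrets: 0, 200, 140, 330 → max 330
D regrets: 10, 390, 150, 80 → max 390
E regrets: 10, 0, 280, 140 → max 280
Smallest max regret = 220 → A.

maximax → E; minimax regret → A (disagree)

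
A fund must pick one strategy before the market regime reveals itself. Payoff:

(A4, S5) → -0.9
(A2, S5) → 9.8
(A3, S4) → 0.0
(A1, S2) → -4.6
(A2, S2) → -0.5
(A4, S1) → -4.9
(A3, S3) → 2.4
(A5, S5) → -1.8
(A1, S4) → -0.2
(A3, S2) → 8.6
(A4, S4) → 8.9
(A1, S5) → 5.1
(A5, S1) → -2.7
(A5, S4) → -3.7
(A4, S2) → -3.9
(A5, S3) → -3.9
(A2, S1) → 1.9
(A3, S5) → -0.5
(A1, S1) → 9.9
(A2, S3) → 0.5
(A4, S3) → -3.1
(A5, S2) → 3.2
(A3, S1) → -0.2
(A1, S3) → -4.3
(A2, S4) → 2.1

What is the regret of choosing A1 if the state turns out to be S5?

Best payoff under S5 is 9.8.
Regret = 9.8 − 5.1 = 4.7.

4.7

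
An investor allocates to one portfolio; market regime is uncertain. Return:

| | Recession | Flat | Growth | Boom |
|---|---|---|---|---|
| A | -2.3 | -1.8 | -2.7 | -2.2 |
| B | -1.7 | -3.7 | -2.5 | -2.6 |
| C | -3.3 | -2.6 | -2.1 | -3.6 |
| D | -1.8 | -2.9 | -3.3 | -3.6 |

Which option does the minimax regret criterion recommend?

A

Column bests: Recession=-1.7, Flat=-1.8, Growth=-2.1, Boom=-2.2.
A regrets: 0.6, 0.0, 0.6, 0.0 → max 0.6
B regrets: 0.0, 1.9, 0.4, 0.4 → max 1.9
C regrets: 1.6, 0.8, 0.0, 1.4 → max 1.6
D regrets: 0.1, 1.1, 1.2, 1.4 → max 1.4
Smallest max regret = 0.6 → A.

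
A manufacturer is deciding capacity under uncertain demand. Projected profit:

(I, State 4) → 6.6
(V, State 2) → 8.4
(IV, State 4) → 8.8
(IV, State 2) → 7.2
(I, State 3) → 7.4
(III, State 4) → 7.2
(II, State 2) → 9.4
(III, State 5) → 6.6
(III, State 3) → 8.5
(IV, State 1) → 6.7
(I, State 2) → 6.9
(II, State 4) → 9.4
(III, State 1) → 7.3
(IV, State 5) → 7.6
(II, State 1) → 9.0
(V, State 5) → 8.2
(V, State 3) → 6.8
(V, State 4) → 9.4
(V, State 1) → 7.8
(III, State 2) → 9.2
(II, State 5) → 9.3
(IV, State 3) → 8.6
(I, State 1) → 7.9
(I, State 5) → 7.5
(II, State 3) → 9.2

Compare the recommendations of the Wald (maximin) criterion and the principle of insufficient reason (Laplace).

Row minima: I=6.6, II=9.0, III=6.6, IV=6.7, V=6.8
Best worst-case = 9.0 → II.
Row averages: I=7.26, II=9.26, III=7.76, IV=7.78, V=8.12
Highest average = 9.26 → II.

maximin → II; laplace → II (agree)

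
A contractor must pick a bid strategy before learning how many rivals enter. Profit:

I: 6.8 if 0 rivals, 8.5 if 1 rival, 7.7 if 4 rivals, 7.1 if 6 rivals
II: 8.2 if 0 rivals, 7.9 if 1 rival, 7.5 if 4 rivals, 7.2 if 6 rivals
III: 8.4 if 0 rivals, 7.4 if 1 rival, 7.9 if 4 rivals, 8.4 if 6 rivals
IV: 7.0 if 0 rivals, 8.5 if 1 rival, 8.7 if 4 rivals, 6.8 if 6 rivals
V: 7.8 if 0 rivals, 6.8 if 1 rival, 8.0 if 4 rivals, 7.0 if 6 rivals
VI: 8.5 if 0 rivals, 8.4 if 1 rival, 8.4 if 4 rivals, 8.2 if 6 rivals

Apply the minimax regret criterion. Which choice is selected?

Column bests: 0 rivals=8.5, 1 rival=8.5, 4 rivals=8.7, 6 rivals=8.4.
I regrets: 1.7, 0.0, 1.0, 1.3 → max 1.7
II regrets: 0.3, 0.6, 1.2, 1.2 → max 1.2
III regrets: 0.1, 1.1, 0.8, 0.0 → max 1.1
IV regrets: 1.5, 0.0, 0.0, 1.6 → max 1.6
V regrets: 0.7, 1.7, 0.7, 1.4 → max 1.7
VI regrets: 0.0, 0.1, 0.3, 0.2 → max 0.3
Smallest max regret = 0.3 → VI.

VI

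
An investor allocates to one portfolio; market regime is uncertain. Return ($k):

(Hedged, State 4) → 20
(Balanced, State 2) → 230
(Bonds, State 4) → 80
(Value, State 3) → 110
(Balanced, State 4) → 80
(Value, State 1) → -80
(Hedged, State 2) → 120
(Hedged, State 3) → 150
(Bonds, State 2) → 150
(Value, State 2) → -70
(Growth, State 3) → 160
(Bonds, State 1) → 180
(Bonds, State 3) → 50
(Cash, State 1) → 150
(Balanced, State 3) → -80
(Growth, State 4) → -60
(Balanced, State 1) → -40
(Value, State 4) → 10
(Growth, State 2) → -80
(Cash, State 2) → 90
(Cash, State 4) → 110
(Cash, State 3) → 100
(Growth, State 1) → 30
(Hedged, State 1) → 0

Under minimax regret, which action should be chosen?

Column bests: State 1=180, State 2=230, State 3=160, State 4=110.
Bonds regrets: 0, 80, 110, 30 → max 110
Cash regrets: 30, 140, 60, 0 → max 140
Balanced regrets: 220, 0, 240, 30 → max 240
Growth regrets: 150, 310, 0, 170 → max 310
Value regrets: 260, 300, 50, 100 → max 300
Hedged regrets: 180, 110, 10, 90 → max 180
Smallest max regret = 110 → Bonds.

Bonds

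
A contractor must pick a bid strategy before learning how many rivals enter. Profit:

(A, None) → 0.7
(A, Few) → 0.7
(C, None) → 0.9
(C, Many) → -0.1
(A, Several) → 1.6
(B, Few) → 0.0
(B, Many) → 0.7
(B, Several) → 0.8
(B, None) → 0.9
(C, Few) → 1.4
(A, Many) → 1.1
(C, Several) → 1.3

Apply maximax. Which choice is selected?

A

Row maxima: A=1.6, B=0.9, C=1.4
Best best-case = 1.6 → A.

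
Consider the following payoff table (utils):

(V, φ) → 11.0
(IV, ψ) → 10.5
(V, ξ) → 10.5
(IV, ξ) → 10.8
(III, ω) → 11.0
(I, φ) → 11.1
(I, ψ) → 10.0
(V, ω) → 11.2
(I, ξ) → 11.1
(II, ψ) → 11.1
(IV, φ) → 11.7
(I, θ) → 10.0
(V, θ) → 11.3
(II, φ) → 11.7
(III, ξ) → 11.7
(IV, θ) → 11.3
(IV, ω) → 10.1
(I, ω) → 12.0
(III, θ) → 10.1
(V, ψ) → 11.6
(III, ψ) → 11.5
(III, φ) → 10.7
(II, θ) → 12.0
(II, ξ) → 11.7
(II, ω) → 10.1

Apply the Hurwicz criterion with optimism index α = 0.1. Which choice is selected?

V

I: 0.1·12.0 + 0.9·10.0 = 10.2
II: 0.1·12.0 + 0.9·10.1 = 10.29
III: 0.1·11.7 + 0.9·10.1 = 10.26
IV: 0.1·11.7 + 0.9·10.1 = 10.26
V: 0.1·11.6 + 0.9·10.5 = 10.61
Highest Hurwicz score = 10.61 → V.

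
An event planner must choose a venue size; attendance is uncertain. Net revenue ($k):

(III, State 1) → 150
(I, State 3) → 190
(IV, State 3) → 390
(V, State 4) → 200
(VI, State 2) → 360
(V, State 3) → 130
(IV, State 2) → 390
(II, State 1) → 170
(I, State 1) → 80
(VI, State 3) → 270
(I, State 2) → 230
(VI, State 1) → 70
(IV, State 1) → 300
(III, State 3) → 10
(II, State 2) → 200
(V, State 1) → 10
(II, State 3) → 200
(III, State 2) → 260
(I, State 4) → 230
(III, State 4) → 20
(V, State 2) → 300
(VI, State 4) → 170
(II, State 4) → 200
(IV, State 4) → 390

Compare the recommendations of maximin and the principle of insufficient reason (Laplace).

Row minima: I=80, II=170, III=10, IV=300, V=10, VI=70
Best worst-case = 300 → IV.
Row averages: I=182.5, II=192.5, III=110, IV=367.5, V=160, VI=217.5
Highest average = 367.5 → IV.

maximin → IV; laplace → IV (agree)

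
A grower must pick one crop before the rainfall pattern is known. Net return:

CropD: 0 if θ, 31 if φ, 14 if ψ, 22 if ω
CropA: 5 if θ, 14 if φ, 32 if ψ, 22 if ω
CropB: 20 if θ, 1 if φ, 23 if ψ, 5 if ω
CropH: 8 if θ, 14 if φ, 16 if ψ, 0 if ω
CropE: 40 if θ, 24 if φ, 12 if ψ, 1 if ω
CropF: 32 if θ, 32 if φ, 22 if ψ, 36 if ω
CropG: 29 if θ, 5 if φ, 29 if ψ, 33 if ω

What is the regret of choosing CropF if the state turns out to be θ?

8

Best payoff under θ is 40.
Regret = 40 − 32 = 8.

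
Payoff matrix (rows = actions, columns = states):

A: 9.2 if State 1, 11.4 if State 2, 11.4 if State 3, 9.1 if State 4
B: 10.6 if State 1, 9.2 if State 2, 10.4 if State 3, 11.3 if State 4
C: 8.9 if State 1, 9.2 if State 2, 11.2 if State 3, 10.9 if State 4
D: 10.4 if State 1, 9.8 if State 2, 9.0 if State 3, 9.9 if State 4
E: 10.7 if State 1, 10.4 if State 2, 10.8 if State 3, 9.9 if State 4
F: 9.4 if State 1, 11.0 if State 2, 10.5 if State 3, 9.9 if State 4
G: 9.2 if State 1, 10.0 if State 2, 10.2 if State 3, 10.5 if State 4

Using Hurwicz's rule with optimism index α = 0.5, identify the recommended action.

E

A: 0.5·11.4 + 0.5·9.1 = 10.25
B: 0.5·11.3 + 0.5·9.2 = 10.25
C: 0.5·11.2 + 0.5·8.9 = 10.05
D: 0.5·10.4 + 0.5·9.0 = 9.7
E: 0.5·10.8 + 0.5·9.9 = 10.35
F: 0.5·11.0 + 0.5·9.4 = 10.2
G: 0.5·10.5 + 0.5·9.2 = 9.85
Highest Hurwicz score = 10.35 → E.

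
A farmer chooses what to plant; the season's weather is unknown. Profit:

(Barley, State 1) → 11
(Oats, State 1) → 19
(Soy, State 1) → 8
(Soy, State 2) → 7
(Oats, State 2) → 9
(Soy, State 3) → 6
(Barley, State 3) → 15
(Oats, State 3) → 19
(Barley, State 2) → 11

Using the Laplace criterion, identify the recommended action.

Oats

Row averages: Oats=47/3, Barley=37/3, Soy=7
Highest average = 47/3 → Oats.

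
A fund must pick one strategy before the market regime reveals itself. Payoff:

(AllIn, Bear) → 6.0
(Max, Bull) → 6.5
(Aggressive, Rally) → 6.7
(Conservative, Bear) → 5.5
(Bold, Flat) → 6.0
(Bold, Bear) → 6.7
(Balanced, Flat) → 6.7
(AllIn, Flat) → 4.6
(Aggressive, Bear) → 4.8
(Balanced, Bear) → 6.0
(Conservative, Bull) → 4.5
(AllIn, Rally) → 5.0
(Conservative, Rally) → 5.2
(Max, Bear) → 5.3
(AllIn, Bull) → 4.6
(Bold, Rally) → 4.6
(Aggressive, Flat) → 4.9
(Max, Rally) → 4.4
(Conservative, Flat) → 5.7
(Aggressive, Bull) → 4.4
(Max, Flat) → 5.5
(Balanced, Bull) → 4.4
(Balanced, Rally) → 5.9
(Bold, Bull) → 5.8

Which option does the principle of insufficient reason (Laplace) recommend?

Bold

Row averages: Conservative=5.225, Balanced=5.75, Aggressive=5.2, Bold=5.775, AllIn=5.05, Max=5.425
Highest average = 5.775 → Bold.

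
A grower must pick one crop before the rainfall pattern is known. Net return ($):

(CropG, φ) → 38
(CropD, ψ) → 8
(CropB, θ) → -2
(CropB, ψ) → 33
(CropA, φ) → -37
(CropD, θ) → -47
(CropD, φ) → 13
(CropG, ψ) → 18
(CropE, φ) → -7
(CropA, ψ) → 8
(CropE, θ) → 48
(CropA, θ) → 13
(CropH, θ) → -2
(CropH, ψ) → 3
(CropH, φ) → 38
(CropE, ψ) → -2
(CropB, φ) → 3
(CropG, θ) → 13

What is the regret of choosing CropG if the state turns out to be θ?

Best payoff under θ is 48.
Regret = 48 − 13 = 35.

35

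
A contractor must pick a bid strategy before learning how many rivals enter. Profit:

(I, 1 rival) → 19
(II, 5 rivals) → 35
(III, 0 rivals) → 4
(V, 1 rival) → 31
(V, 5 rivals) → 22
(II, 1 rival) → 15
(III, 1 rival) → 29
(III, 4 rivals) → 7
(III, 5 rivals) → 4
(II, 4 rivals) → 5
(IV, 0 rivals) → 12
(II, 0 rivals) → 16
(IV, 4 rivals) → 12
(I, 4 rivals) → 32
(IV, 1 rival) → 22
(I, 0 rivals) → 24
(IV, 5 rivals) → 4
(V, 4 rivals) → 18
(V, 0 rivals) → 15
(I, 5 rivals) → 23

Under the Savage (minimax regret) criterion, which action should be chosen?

I

Column bests: 0 rivals=24, 1 rival=31, 4 rivals=32, 5 rivals=35.
I regrets: 0, 12, 0, 12 → max 12
II regrets: 8, 16, 27, 0 → max 27
III regrets: 20, 2, 25, 31 → max 31
IV regrets: 12, 9, 20, 31 → max 31
V regrets: 9, 0, 14, 13 → max 14
Smallest max regret = 12 → I.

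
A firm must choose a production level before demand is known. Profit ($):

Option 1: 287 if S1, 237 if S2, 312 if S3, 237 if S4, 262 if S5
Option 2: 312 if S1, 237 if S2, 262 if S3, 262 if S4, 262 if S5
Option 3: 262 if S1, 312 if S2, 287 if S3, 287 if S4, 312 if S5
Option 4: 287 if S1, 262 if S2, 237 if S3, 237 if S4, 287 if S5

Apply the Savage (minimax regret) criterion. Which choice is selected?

Option 3

Column bests: S1=312, S2=312, S3=312, S4=287, S5=312.
Option 1 regrets: 25, 75, 0, 50, 50 → max 75
Option 2 regrets: 0, 75, 50, 25, 50 → max 75
Option 3 regrets: 50, 0, 25, 0, 0 → max 50
Option 4 regrets: 25, 50, 75, 50, 25 → max 75
Smallest max regret = 50 → Option 3.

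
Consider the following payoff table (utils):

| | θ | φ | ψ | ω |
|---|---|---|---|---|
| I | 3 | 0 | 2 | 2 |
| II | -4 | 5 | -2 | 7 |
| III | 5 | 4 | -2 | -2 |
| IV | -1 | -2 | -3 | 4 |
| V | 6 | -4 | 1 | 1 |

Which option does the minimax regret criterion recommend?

Column bests: θ=6, φ=5, ψ=2, ω=7.
I regrets: 3, 5, 0, 5 → max 5
II regrets: 10, 0, 4, 0 → max 10
III regrets: 1, 1, 4, 9 → max 9
IV regrets: 7, 7, 5, 3 → max 7
V regrets: 0, 9, 1, 6 → max 9
Smallest max regret = 5 → I.

I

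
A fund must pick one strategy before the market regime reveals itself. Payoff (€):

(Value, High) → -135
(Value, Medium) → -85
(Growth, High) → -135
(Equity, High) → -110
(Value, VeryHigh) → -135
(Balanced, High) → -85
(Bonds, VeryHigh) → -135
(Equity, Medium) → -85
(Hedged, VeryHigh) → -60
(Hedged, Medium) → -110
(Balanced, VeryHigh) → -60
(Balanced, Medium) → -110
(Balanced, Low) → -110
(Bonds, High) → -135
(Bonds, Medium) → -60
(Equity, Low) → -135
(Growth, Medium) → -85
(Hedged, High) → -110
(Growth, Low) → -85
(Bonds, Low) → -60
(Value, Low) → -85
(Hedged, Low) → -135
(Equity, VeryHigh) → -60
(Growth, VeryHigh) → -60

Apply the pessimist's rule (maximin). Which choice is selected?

Row minima: Equity=-135, Bonds=-135, Balanced=-110, Growth=-135, Value=-135, Hedged=-135
Best worst-case = -110 → Balanced.

Balanced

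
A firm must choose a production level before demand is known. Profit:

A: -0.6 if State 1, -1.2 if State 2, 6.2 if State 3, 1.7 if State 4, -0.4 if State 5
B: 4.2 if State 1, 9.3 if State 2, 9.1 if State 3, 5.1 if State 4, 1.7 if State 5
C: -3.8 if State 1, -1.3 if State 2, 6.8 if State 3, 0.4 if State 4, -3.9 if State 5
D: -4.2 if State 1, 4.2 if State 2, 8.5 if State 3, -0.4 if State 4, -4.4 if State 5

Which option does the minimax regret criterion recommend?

Column bests: State 1=4.2, State 2=9.3, State 3=9.1, State 4=5.1, State 5=1.7.
A regrets: 4.8, 10.5, 2.9, 3.4, 2.1 → max 10.5
B regrets: 0.0, 0.0, 0.0, 0.0, 0.0 → max 0.0
C regrets: 8.0, 10.6, 2.3, 4.7, 5.6 → max 10.6
D regrets: 8.4, 5.1, 0.6, 5.5, 6.1 → max 8.4
Smallest max regret = 0.0 → B.

B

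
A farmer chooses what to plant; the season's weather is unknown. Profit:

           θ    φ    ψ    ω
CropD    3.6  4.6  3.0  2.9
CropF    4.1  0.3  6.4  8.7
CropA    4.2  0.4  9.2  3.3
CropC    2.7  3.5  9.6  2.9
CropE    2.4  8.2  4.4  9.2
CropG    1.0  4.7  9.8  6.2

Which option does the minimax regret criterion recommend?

Column bests: θ=4.2, φ=8.2, ψ=9.8, ω=9.2.
CropD regrets: 0.6, 3.6, 6.8, 6.3 → max 6.8
CropF regrets: 0.1, 7.9, 3.4, 0.5 → max 7.9
CropA regrets: 0.0, 7.8, 0.6, 5.9 → max 7.8
CropC regrets: 1.5, 4.7, 0.2, 6.3 → max 6.3
CropE regrets: 1.8, 0.0, 5.4, 0.0 → max 5.4
CropG regrets: 3.2, 3.5, 0.0, 3.0 → max 3.5
Smallest max regret = 3.5 → CropG.

CropG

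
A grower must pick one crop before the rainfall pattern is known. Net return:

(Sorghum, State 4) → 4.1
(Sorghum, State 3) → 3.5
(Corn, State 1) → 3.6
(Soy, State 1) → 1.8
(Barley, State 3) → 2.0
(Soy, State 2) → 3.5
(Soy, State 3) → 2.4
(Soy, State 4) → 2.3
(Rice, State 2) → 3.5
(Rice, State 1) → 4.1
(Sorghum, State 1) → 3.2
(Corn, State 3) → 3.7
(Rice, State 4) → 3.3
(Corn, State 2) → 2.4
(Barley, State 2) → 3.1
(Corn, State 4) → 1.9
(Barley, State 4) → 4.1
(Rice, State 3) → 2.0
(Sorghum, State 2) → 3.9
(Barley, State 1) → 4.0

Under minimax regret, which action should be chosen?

Column bests: State 1=4.1, State 2=3.9, State 3=3.7, State 4=4.1.
Rice regrets: 0.0, 0.4, 1.7, 0.8 → max 1.7
Soy regrets: 2.3, 0.4, 1.3, 1.8 → max 2.3
Sorghum regrets: 0.9, 0.0, 0.2, 0.0 → max 0.9
Corn regrets: 0.5, 1.5, 0.0, 2.2 → max 2.2
Barley regrets: 0.1, 0.8, 1.7, 0.0 → max 1.7
Smallest max regret = 0.9 → Sorghum.

Sorghum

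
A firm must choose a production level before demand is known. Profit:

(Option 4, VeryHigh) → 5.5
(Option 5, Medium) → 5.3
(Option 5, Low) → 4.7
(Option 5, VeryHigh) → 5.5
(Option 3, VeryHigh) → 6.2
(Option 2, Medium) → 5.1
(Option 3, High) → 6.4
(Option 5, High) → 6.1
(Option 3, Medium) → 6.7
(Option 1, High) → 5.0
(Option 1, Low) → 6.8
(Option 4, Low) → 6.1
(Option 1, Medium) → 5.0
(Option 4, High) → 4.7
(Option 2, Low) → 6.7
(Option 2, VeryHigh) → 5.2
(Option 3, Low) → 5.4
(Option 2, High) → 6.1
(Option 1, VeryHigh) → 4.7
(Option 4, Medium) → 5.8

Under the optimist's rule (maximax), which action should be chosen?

Row maxima: Option 1=6.8, Option 2=6.7, Option 3=6.7, Option 4=6.1, Option 5=6.1
Best best-case = 6.8 → Option 1.

Option 1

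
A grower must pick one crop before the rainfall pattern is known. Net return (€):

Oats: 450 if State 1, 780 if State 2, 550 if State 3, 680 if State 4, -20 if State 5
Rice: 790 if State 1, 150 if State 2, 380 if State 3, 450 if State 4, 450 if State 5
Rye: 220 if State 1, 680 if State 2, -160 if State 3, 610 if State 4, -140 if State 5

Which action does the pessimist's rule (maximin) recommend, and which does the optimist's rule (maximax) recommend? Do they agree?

maximin → Rice; maximax → Rice (agree)

Row minima: Oats=-20, Rice=150, Rye=-160
Best worst-case = 150 → Rice.
Row maxima: Oats=780, Rice=790, Rye=680
Best best-case = 790 → Rice.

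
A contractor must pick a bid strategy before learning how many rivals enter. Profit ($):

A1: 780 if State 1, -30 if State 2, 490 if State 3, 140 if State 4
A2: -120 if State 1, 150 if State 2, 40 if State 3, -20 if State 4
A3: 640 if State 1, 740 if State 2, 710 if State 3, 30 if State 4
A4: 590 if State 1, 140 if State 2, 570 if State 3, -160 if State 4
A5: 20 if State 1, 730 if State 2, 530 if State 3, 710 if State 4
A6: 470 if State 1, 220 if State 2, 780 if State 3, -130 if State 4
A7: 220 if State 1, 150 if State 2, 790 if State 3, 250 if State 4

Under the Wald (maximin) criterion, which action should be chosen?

A7

Row minima: A1=-30, A2=-120, A3=30, A4=-160, A5=20, A6=-130, A7=150
Best worst-case = 150 → A7.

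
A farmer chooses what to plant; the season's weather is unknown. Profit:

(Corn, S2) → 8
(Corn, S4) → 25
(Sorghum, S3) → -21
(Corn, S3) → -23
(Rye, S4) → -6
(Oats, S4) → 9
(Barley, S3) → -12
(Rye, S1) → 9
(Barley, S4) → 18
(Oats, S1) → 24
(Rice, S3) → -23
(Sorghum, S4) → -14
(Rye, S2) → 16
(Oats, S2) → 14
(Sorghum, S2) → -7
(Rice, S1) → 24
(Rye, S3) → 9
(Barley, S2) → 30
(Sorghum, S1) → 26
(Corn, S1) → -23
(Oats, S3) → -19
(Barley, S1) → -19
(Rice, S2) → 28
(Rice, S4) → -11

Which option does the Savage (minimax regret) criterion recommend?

Oats

Column bests: S1=26, S2=30, S3=9, S4=25.
Rye regrets: 17, 14, 0, 31 → max 31
Oats regrets: 2, 16, 28, 16 → max 28
Corn regrets: 49, 22, 32, 0 → max 49
Barley regrets: 45, 0, 21, 7 → max 45
Sorghum regrets: 0, 37, 30, 39 → max 39
Rice regrets: 2, 2, 32, 36 → max 36
Smallest max regret = 28 → Oats.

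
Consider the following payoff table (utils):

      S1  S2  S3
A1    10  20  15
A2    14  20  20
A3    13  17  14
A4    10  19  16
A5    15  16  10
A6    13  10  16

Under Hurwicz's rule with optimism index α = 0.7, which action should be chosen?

A1: 0.7·20 + 0.3·10 = 17
A2: 0.7·20 + 0.3·14 = 18.2
A3: 0.7·17 + 0.3·13 = 15.8
A4: 0.7·19 + 0.3·10 = 16.3
A5: 0.7·16 + 0.3·10 = 14.2
A6: 0.7·16 + 0.3·10 = 14.2
Highest Hurwicz score = 18.2 → A2.

A2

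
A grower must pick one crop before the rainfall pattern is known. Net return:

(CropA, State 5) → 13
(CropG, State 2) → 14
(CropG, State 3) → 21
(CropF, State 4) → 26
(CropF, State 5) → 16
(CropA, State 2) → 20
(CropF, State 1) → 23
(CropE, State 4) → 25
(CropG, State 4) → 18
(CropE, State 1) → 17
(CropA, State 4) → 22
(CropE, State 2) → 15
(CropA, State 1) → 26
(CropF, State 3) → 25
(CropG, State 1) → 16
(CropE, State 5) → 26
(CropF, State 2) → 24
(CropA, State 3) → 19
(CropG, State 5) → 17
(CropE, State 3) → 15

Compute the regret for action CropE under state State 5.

Best payoff under State 5 is 26.
Regret = 26 − 26 = 0.

0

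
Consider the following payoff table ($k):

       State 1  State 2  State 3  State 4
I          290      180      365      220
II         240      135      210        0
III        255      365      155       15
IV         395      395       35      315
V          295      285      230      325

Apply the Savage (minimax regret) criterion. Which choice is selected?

V

Column bests: State 1=395, State 2=395, State 3=365, State 4=325.
I regrets: 105, 215, 0, 105 → max 215
II regrets: 155, 260, 155, 325 → max 325
III regrets: 140, 30, 210, 310 → max 310
IV regrets: 0, 0, 330, 10 → max 330
V regrets: 100, 110, 135, 0 → max 135
Smallest max regret = 135 → V.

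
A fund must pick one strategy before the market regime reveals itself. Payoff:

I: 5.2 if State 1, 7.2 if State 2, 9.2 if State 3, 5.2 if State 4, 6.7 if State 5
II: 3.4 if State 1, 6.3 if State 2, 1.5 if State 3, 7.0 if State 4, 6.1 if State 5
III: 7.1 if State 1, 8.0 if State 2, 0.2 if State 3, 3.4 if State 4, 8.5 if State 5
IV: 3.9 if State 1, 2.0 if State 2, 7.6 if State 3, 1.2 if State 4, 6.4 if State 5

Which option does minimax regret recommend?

Column bests: State 1=7.1, State 2=8.0, State 3=9.2, State 4=7.0, State 5=8.5.
I regrets: 1.9, 0.8, 0.0, 1.8, 1.8 → max 1.9
II regrets: 3.7, 1.7, 7.7, 0.0, 2.4 → max 7.7
III regrets: 0.0, 0.0, 9.0, 3.6, 0.0 → max 9.0
IV regrets: 3.2, 6.0, 1.6, 5.8, 2.1 → max 6.0
Smallest max regret = 1.9 → I.

I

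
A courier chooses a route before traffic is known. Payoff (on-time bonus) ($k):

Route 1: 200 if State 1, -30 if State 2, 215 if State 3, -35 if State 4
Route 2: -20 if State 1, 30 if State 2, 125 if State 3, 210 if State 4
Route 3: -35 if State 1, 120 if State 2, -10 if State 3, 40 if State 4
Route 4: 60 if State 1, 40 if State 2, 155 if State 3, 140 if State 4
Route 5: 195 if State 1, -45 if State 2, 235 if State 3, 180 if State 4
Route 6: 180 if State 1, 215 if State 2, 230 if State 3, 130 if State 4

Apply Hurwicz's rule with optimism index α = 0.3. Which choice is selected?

Route 1: 0.3·215 + 0.7·(-35) = 40
Route 2: 0.3·210 + 0.7·(-20) = 49
Route 3: 0.3·120 + 0.7·(-35) = 11.5
Route 4: 0.3·155 + 0.7·40 = 74.5
Route 5: 0.3·235 + 0.7·(-45) = 39
Route 6: 0.3·230 + 0.7·130 = 160
Highest Hurwicz score = 160 → Route 6.

Route 6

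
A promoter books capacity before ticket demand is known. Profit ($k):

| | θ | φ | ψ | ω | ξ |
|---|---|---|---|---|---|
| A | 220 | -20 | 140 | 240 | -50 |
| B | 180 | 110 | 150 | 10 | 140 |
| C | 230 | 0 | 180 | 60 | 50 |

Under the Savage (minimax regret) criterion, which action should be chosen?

C

Column bests: θ=230, φ=110, ψ=180, ω=240, ξ=140.
A regrets: 10, 130, 40, 0, 190 → max 190
B regrets: 50, 0, 30, 230, 0 → max 230
C regrets: 0, 110, 0, 180, 90 → max 180
Smallest max regret = 180 → C.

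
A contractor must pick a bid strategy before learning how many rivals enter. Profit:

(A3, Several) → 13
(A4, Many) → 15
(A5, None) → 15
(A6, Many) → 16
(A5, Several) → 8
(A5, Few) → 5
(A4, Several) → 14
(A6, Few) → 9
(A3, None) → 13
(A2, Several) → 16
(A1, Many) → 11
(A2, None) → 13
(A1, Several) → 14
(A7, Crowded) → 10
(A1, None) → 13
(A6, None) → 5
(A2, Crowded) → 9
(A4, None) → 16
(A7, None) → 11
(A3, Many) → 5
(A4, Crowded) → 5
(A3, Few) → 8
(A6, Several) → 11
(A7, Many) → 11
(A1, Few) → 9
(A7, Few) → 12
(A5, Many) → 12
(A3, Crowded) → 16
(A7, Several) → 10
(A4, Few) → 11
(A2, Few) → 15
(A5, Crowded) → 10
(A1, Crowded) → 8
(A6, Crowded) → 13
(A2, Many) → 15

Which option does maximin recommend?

Row minima: A1=8, A2=9, A3=5, A4=5, A5=5, A6=5, A7=10
Best worst-case = 10 → A7.

A7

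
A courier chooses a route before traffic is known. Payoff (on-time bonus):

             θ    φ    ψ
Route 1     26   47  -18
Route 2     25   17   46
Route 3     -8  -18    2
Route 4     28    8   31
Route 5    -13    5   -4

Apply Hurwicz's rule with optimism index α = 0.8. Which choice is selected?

Route 1: 0.8·47 + 0.2·(-18) = 34
Route 2: 0.8·46 + 0.2·17 = 40.2
Route 3: 0.8·2 + 0.2·(-18) = -2
Route 4: 0.8·31 + 0.2·8 = 26.4
Route 5: 0.8·5 + 0.2·(-13) = 1.4
Highest Hurwicz score = 40.2 → Route 2.

Route 2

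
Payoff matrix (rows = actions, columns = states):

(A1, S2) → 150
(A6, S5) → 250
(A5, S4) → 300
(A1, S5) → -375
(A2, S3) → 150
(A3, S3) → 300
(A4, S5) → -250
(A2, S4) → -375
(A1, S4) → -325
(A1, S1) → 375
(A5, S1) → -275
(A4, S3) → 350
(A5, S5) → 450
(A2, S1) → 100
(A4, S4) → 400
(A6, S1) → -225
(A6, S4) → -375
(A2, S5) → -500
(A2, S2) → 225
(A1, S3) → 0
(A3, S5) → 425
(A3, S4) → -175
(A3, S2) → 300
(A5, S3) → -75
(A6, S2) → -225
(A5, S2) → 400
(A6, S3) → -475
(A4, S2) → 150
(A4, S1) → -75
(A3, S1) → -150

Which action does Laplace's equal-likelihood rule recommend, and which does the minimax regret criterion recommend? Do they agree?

Row averages: A1=-35, A2=-80, A3=140, A4=115, A5=160, A6=-210
Highest average = 160 → A5.
Column bests: S1=375, S2=400, S3=350, S4=400, S5=450.
A1 regrets: 0, 250, 350, 725, 825 → max 825
A2 regrets: 275, 175, 200, 775, 950 → max 950
A3 regrets: 525, 100, 50, 575, 25 → max 575
A4 regrets: 450, 250, 0, 0, 700 → max 700
A5 regrets: 650, 0, 425, 100, 0 → max 650
A6 regrets: 600, 625, 825, 775, 200 → max 825
Smallest max regret = 575 → A3.

laplace → A5; minimax regret → A3 (disagree)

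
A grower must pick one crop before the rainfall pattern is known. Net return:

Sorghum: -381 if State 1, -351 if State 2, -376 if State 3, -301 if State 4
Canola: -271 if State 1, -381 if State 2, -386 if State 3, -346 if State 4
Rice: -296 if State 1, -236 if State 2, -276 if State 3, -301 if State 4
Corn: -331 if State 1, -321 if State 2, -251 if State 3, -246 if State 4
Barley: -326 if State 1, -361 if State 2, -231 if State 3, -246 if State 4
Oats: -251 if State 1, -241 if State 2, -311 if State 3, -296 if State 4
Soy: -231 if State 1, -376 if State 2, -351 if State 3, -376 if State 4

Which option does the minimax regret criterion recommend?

Column bests: State 1=-231, State 2=-236, State 3=-231, State 4=-246.
Sorghum regrets: 150, 115, 145, 55 → max 150
Canola regrets: 40, 145, 155, 100 → max 155
Rice regrets: 65, 0, 45, 55 → max 65
Corn regrets: 100, 85, 20, 0 → max 100
Barley regrets: 95, 125, 0, 0 → max 125
Oats regrets: 20, 5, 80, 50 → max 80
Soy regrets: 0, 140, 120, 130 → max 140
Smallest max regret = 65 → Rice.

Rice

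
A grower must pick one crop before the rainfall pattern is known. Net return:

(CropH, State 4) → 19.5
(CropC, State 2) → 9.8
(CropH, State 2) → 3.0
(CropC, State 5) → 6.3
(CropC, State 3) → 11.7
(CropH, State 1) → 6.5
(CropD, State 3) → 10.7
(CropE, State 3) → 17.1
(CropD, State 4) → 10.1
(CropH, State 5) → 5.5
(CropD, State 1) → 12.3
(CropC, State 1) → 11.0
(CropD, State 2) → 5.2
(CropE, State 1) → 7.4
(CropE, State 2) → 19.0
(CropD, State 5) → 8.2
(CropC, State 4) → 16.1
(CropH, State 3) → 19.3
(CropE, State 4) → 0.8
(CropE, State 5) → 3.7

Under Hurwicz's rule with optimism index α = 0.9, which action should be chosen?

CropH

CropH: 0.9·19.5 + 0.1·3.0 = 17.85
CropC: 0.9·16.1 + 0.1·6.3 = 15.12
CropD: 0.9·12.3 + 0.1·5.2 = 11.59
CropE: 0.9·19.0 + 0.1·0.8 = 17.18
Highest Hurwicz score = 17.85 → CropH.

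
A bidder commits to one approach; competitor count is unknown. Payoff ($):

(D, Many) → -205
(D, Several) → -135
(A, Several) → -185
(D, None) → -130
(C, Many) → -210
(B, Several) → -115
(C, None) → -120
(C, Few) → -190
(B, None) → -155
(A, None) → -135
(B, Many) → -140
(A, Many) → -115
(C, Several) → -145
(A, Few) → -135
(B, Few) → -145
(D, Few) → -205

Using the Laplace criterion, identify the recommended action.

Row averages: A=-142.5, B=-138.75, C=-166.25, D=-168.75
Highest average = -138.75 → B.

B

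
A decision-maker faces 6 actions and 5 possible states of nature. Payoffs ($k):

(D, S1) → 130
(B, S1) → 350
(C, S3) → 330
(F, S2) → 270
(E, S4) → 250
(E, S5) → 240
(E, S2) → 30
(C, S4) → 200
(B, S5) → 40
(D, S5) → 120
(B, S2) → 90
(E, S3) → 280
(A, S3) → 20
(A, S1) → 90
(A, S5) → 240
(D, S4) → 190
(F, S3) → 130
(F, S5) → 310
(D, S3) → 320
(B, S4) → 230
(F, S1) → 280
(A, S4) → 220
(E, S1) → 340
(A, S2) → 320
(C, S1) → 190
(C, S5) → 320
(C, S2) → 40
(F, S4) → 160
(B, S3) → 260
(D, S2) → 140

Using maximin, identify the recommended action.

Row minima: A=20, B=40, C=40, D=120, E=30, F=130
Best worst-case = 130 → F.

F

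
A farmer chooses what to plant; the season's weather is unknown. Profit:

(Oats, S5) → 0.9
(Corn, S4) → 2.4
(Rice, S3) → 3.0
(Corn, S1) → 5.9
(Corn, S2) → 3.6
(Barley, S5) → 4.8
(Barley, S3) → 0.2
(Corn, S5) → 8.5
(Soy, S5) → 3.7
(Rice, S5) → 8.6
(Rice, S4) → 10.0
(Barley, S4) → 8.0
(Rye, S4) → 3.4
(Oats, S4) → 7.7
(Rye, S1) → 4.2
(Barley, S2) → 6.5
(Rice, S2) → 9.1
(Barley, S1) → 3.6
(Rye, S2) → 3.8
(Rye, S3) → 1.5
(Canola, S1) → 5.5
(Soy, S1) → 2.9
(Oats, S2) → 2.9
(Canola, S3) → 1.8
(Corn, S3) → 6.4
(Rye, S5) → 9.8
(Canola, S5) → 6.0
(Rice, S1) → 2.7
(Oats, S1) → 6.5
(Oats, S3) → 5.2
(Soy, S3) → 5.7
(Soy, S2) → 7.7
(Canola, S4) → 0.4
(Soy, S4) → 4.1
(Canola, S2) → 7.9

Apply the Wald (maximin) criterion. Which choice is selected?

Soy

Row minima: Rice=2.7, Rye=1.5, Corn=2.4, Canola=0.4, Soy=2.9, Oats=0.9, Barley=0.2
Best worst-case = 2.9 → Soy.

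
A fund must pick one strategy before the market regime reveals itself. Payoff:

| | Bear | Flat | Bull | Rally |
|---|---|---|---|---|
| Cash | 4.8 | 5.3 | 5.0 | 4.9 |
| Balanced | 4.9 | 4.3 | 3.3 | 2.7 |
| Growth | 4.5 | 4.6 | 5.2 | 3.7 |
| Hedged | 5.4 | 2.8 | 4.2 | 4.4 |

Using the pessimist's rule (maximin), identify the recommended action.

Row minima: Cash=4.8, Balanced=2.7, Growth=3.7, Hedged=2.8
Best worst-case = 4.8 → Cash.

Cash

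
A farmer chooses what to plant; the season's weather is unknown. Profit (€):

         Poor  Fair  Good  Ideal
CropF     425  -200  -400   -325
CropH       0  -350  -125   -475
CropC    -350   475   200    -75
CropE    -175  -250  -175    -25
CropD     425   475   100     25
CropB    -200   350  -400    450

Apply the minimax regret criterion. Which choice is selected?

CropD

Column bests: Poor=425, Fair=475, Good=200, Ideal=450.
CropF regrets: 0, 675, 600, 775 → max 775
CropH regrets: 425, 825, 325, 925 → max 925
CropC regrets: 775, 0, 0, 525 → max 775
CropE regrets: 600, 725, 375, 475 → max 725
CropD regrets: 0, 0, 100, 425 → max 425
CropB regrets: 625, 125, 600, 0 → max 625
Smallest max regret = 425 → CropD.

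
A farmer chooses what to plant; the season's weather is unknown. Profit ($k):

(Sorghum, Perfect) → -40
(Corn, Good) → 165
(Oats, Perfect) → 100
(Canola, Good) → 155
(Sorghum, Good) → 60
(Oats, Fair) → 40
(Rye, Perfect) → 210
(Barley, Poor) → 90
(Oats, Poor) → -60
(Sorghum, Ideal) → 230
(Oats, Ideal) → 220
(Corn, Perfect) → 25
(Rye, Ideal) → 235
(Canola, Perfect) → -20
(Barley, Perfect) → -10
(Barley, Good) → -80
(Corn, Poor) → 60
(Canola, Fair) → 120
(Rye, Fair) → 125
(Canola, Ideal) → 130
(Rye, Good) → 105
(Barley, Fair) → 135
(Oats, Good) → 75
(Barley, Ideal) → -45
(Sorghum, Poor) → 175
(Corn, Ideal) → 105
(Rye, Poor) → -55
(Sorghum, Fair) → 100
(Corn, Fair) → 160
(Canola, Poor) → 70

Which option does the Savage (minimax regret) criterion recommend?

Corn

Column bests: Poor=175, Fair=160, Good=165, Ideal=235, Perfect=210.
Corn regrets: 115, 0, 0, 130, 185 → max 185
Barley regrets: 85, 25, 245, 280, 220 → max 280
Rye regrets: 230, 35, 60, 0, 0 → max 230
Sorghum regrets: 0, 60, 105, 5, 250 → max 250
Canola regrets: 105, 40, 10, 105, 230 → max 230
Oats regrets: 235, 120, 90, 15, 110 → max 235
Smallest max regret = 185 → Corn.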